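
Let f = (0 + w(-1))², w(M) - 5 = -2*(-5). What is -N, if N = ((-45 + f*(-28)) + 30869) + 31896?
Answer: -56420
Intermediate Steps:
w(M) = 15 (w(M) = 5 - 2*(-5) = 5 + 10 = 15)
f = 225 (f = (0 + 15)² = 15² = 225)
N = 56420 (N = ((-45 + 225*(-28)) + 30869) + 31896 = ((-45 - 6300) + 30869) + 31896 = (-6345 + 30869) + 31896 = 24524 + 31896 = 56420)
-N = -1*56420 = -56420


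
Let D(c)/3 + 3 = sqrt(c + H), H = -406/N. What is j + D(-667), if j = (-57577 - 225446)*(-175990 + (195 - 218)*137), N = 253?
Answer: 50701023234 + 3*I*sqrt(42796721)/253 ≈ 5.0701e+10 + 77.572*I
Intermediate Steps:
H = -406/253 ≈ -1.6047
D(c) = -9 + 3*sqrt(-406/253 + c) (D(c) = -9 + 3*sqrt(c - 406/253) = -9 + 3*sqrt(-406/253 + c))
j = 50701023243 (j = -283023*(-175990 - 23*137) = -283023*(-175990 - 3151) = -283023*(-179141) = 50701023243)
j + D(-667) = 50701023243 + (-9 + 3*sqrt(-102718 + 64009*(-667))/253) = 50701023243 + (-9 + 3*sqrt(-102718 - 42694003)/253) = 50701023243 + (-9 + 3*sqrt(-42796721)/253) = 50701023243 + (-9 + 3*(I*sqrt(42796721))/253) = 50701023243 + (-9 + 3*I*sqrt(42796721)/253) = 50701023234 + 3*I*sqrt(42796721)/253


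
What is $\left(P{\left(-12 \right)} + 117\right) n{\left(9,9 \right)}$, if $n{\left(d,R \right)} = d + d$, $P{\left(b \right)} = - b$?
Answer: $2322$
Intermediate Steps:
$n{\left(d,R \right)} = 2 d$
$\left(P{\left(-12 \right)} + 117\right) n{\left(9,9 \right)} = \left(\left(-1\right) \left(-12\right) + 117\right) 2 \cdot 9 = \left(12 + 117\right) 18 = 129 \cdot 18 = 2322$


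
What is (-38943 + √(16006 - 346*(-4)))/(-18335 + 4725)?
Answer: 38943/13610 - √17390/13610 ≈ 2.8517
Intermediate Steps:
(-38943 + √(16006 - 346*(-4)))/(-18335 + 4725) = (-38943 + √(16006 + 1384))/(-13610) = (-38943 + √17390)*(-1/13610) = 38943/13610 - √17390/13610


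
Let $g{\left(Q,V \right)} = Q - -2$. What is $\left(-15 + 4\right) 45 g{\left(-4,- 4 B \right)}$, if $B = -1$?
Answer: $990$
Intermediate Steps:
$g{\left(Q,V \right)} = 2 + Q$ ($g{\left(Q,V \right)} = Q + 2 = 2 + Q$)
$\left(-15 + 4\right) 45 g{\left(-4,- 4 B \right)} = \left(-15 + 4\right) 45 \left(2 - 4\right) = \left(-11\right) 45 \left(-2\right) = \left(-495\right) \left(-2\right) = 990$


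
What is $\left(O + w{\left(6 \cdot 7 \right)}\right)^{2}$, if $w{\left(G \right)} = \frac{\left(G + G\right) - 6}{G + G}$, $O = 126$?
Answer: $\frac{3157729}{196} \approx 16111.0$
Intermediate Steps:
$w{\left(G \right)} = \frac{-6 + 2 G}{2 G}$ ($w{\left(G \right)} = \frac{2 G - 6}{2 G} = \left(-6 + 2 G\right) \frac{1}{2 G} = \frac{-6 + 2 G}{2 G}$)
$\left(O + w{\left(6 \cdot 7 \right)}\right)^{2} = \left(126 + \frac{-3 + 6 \cdot 7}{6 \cdot 7}\right)^{2} = \left(126 + \frac{-3 + 42}{42}\right)^{2} = \left(126 + \frac{1}{42} \cdot 39\right)^{2} = \left(126 + \frac{13}{14}\right)^{2} = \left(\frac{1777}{14}\right)^{2} = \frac{3157729}{196}$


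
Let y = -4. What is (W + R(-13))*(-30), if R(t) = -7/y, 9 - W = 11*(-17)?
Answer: -11865/2 ≈ -5932.5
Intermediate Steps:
W = 196 (W = 9 - 11*(-17) = 9 - 1*(-187) = 9 + 187 = 196)
R(t) = 7/4 (R(t) = -7/(-4) = -7*(-1/4) = 7/4)
(W + R(-13))*(-30) = (196 + 7/4)*(-30) = (791/4)*(-30) = -11865/2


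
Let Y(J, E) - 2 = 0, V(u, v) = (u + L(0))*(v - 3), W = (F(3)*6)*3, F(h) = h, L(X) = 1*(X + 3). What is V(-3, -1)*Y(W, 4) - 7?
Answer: -7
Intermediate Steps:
L(X) = 3 + X (L(X) = 1*(3 + X) = 3 + X)
W = 54 (W = (3*6)*3 = 18*3 = 54)
V(u, v) = (-3 + v)*(3 + u) (V(u, v) = (u + (3 + 0))*(v - 3) = (u + 3)*(-3 + v) = (3 + u)*(-3 + v) = (-3 + v)*(3 + u))
Y(J, E) = 2 (Y(J, E) = 2 + 0 = 2)
V(-3, -1)*Y(W, 4) - 7 = (-9 - 3*(-3) + 3*(-1) - 3*(-1))*2 - 7 = (-9 + 9 - 3 + 3)*2 - 7 = 0*2 - 7 = 0 - 7 = -7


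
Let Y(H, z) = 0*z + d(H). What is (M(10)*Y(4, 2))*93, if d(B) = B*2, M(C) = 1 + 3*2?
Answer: 5208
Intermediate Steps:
M(C) = 7 (M(C) = 1 + 6 = 7)
d(B) = 2*B
Y(H, z) = 2*H (Y(H, z) = 0*z + 2*H = 0 + 2*H = 2*H)
(M(10)*Y(4, 2))*93 = (7*(2*4))*93 = (7*8)*93 = 56*93 = 5208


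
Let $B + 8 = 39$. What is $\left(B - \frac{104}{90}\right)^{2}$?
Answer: $\frac{1803649}{2025} \approx 890.69$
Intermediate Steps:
$B = 31$ ($B = -8 + 39 = 31$)
$\left(B - \frac{104}{90}\right)^{2} = \left(31 - \frac{104}{90}\right)^{2} = \left(31 - \frac{52}{45}\right)^{2} = \left(\frac{1343}{45}\right)^{2} = \frac{1803649}{2025}$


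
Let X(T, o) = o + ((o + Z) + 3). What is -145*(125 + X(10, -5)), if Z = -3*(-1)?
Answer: -17545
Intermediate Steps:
Z = 3
X(T, o) = 6 + 2*o (X(T, o) = o + ((o + 3) + 3) = o + ((3 + o) + 3) = o + (6 + o) = 6 + 2*o)
-145*(125 + X(10, -5)) = -145*(125 + (6 + 2*(-5))) = -145*(125 + (6 - 10)) = -145*(125 - 4) = -145*121 = -17545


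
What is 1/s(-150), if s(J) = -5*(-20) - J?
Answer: 1/250 ≈ 0.0040000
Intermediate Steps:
s(J) = 100 - J
1/s(-150) = 1/(100 - 1*(-150)) = 1/(100 + 150) = 1/250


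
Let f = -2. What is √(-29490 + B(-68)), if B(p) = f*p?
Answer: I*√29354 ≈ 171.33*I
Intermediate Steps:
B(p) = -2*p
√(-29490 + B(-68)) = √(-29490 - 2*(-68)) = √(-29490 + 136) = √(-29354) = I*√29354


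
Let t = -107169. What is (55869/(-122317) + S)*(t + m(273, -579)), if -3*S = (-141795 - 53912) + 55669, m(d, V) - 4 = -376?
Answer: -614018260156833/122317 ≈ -5.0199e+9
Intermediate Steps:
m(d, V) = -372 (m(d, V) = 4 - 376 = -372)
S = 140038/3 (S = -((-141795 - 53912) + 55669)/3 = -(-195707 + 55669)/3 = -1/3*(-140038) = 140038/3 ≈ 46679.)
(55869/(-122317) + S)*(t + m(273, -579)) = (55869/(-122317) + 140038/3)*(-107169 - 372) = (55869*(-1/122317) + 140038/3)*(-107541) = (-55869/122317 + 140038/3)*(-107541) = (17128860439/366951)*(-107541) = -614018260156833/122317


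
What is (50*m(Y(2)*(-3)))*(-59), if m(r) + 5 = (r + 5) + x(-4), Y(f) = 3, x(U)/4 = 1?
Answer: 14750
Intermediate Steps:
x(U) = 4 (x(U) = 4*1 = 4)
m(r) = 4 + r (m(r) = -5 + ((r + 5) + 4) = -5 + ((5 + r) + 4) = -5 + (9 + r) = 4 + r)
(50*m(Y(2)*(-3)))*(-59) = (50*(4 + 3*(-3)))*(-59) = (50*(4 - 9))*(-59) = (50*(-5))*(-59) = -250*(-59) = 14750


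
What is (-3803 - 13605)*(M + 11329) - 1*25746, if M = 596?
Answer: -207616146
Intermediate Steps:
(-3803 - 13605)*(M + 11329) - 1*25746 = (-3803 - 13605)*(596 + 11329) - 1*25746 = -17408*11925 - 25746 = -207590400 - 25746 = -207616146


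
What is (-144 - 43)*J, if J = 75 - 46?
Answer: -5423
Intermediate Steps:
J = 29
(-144 - 43)*J = (-144 - 43)*29 = -187*29 = -5423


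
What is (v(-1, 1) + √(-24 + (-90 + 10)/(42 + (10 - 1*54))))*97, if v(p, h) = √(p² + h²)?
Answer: 388 + 97*√2 ≈ 525.18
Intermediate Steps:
v(p, h) = √(h² + p²)
(v(-1, 1) + √(-24 + (-90 + 10)/(42 + (10 - 1*54))))*97 = (√(1² + (-1)²) + √(-24 + (-90 + 10)/(42 + (10 - 1*54))))*97 = (√(1 + 1) + √(-24 - 80/(42 + (10 - 54))))*97 = (√2 + √(-24 - 80/(42 - 44)))*97 = (√2 + √(-24 - 80/(-2)))*97 = (√2 + √(-24 - 80*(-½)))*97 = (√2 + √(-24 + 40))*97 = (√2 + √16)*97 = (√2 + 4)*97 = (4 + √2)*97 = 388 + 97*√2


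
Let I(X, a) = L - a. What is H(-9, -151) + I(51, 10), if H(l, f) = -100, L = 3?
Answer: -107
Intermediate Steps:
I(X, a) = 3 - a
H(-9, -151) + I(51, 10) = -100 + (3 - 1*10) = -100 + (3 - 10) = -100 - 7 = -107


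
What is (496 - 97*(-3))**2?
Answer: 619369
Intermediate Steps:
(496 - 97*(-3))**2 = (496 + 291)**2 = 787**2 = 619369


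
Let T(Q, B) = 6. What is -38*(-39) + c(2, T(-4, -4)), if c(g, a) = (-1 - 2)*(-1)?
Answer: 1485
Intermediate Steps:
c(g, a) = 3 (c(g, a) = -3*(-1) = 3)
-38*(-39) + c(2, T(-4, -4)) = -38*(-39) + 3 = 1482 + 3 = 1485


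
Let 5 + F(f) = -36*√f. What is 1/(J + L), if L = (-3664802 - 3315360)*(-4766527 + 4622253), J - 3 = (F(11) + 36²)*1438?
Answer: 335685916283/338055103172262027213579 + 5752*√11/112685034390754009071193 ≈ 9.9299e-13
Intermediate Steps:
F(f) = -5 - 36*√f
J = 1856461 - 51768*√11 (J = 3 + ((-5 - 36*√11) + 36²)*1438 = 3 + ((-5 - 36*√11) + 1296)*1438 = 3 + (1291 - 36*√11)*1438 = 3 + (1856458 - 51768*√11) = 1856461 - 51768*√11 ≈ 1.6848e+6)
L = 1007055892388 (L = -6980162*(-144274) = 1007055892388)
1/(J + L) = 1/((1856461 - 51768*√11) + 1007055892388) = 1/(1007057748849 - 51768*√11)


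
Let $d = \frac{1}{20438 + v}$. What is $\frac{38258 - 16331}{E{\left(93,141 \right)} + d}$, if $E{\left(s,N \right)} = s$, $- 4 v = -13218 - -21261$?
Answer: $\frac{1616217243}{6854941} \approx 235.77$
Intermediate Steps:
$v = - \frac{8043}{4}$ ($v = - \frac{-13218 - -21261}{4} = - \frac{-13218 + 21261}{4} = \left(- \frac{1}{4}\right) 8043 = - \frac{8043}{4} \approx -2010.8$)
$d = \frac{4}{73709}$ ($d = \frac{1}{20438 - \frac{8043}{4}} = \frac{1}{\frac{73709}{4}} = \frac{4}{73709} \approx 5.4267 \cdot 10^{-5}$)
$\frac{38258 - 16331}{E{\left(93,141 \right)} + d} = \frac{38258 - 16331}{93 + \frac{4}{73709}} = \frac{21927}{\frac{6854941}{73709}} = 21927 \cdot \frac{73709}{6854941} = \frac{1616217243}{6854941}$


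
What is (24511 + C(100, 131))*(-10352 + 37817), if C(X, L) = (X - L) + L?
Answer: 675941115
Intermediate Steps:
C(X, L) = X
(24511 + C(100, 131))*(-10352 + 37817) = (24511 + 100)*(-10352 + 37817) = 24611*27465 = 675941115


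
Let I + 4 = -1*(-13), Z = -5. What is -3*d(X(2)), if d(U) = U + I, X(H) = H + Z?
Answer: -18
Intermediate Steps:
I = 9 (I = -4 - 1*(-13) = -4 + 13 = 9)
X(H) = -5 + H (X(H) = H - 5 = -5 + H)
d(U) = 9 + U (d(U) = U + 9 = 9 + U)
-3*d(X(2)) = -3*(9 + (-5 + 2)) = -3*(9 - 3) = -3*6 = -18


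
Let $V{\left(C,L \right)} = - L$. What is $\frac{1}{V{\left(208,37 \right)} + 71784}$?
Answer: $\frac{1}{71747} \approx 1.3938 \cdot 10^{-5}$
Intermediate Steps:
$\frac{1}{V{\left(208,37 \right)} + 71784} = \frac{1}{\left(-1\right) 37 + 71784} = \frac{1}{-37 + 71784} = \frac{1}{71747}$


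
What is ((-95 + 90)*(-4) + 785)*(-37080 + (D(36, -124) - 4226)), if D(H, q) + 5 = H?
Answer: -33226375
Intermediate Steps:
D(H, q) = -5 + H
((-95 + 90)*(-4) + 785)*(-37080 + (D(36, -124) - 4226)) = ((-95 + 90)*(-4) + 785)*(-37080 + ((-5 + 36) - 4226)) = (-5*(-4) + 785)*(-37080 + (31 - 4226)) = (20 + 785)*(-37080 - 4195) = 805*(-41275) = -33226375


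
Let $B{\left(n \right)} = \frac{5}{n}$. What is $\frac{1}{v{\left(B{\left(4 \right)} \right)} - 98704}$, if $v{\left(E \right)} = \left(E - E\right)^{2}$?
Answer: $- \frac{1}{98704} \approx -1.0131 \cdot 10^{-5}$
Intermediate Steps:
$v{\left(E \right)} = 0$ ($v{\left(E \right)} = 0^{2} = 0$)
$\frac{1}{v{\left(B{\left(4 \right)} \right)} - 98704} = \frac{1}{0 - 98704} = \frac{1}{-98704} = - \frac{1}{98704}$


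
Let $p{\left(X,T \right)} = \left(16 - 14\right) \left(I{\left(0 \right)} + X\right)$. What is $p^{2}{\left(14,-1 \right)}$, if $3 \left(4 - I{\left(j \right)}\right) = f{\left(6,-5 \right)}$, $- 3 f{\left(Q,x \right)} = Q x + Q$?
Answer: $\frac{8464}{9} \approx 940.44$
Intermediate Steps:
$f{\left(Q,x \right)} = - \frac{Q}{3} - \frac{Q x}{3}$ ($f{\left(Q,x \right)} = - \frac{Q x + Q}{3} = - \frac{Q + Q x}{3} = - \frac{Q}{3} - \frac{Q x}{3}$)
$I{\left(j \right)} = \frac{4}{3}$ ($I{\left(j \right)} = 4 - \frac{\left(- \frac{1}{3}\right) 6 \left(1 - 5\right)}{3} = 4 - \frac{\left(- \frac{1}{3}\right) 6 \left(-4\right)}{3} = 4 - \frac{8}{3} = \frac{4}{3}$)
$p{\left(X,T \right)} = \frac{8}{3} + 2 X$ ($p{\left(X,T \right)} = \left(16 - 14\right) \left(\frac{4}{3} + X\right) = 2 \left(\frac{4}{3} + X\right) = \frac{8}{3} + 2 X$)
$p^{2}{\left(14,-1 \right)} = \left(\frac{8}{3} + 2 \cdot 14\right)^{2} = \left(\frac{8}{3} + 28\right)^{2} = \left(\frac{92}{3}\right)^{2} = \frac{8464}{9}$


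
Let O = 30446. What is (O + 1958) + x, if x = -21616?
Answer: 10788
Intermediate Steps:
(O + 1958) + x = (30446 + 1958) - 21616 = 32404 - 21616 = 10788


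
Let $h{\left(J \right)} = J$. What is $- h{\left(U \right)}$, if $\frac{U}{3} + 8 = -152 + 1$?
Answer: $477$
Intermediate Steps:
$U = -477$ ($U = -24 + 3 \left(-152 + 1\right) = -24 + 3 \left(-151\right) = -24 - 453 = -477$)
$- h{\left(U \right)} = \left(-1\right) \left(-477\right) = 477$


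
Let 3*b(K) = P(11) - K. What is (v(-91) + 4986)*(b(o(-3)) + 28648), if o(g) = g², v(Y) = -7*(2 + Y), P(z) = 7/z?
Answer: 5302142828/33 ≈ 1.6067e+8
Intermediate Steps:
v(Y) = -14 - 7*Y
b(K) = 7/33 - K/3 (b(K) = (7/11 - K)/3 = 7/33 - K/3)
(v(-91) + 4986)*(b(o(-3)) + 28648) = ((-14 - 7*(-91)) + 4986)*((7/33 - ⅓*(-3)²) + 28648) = ((-14 + 637) + 4986)*((7/33 - ⅓*9) + 28648) = (623 + 4986)*((7/33 - 3) + 28648) = 5609*(-92/33 + 28648) = 5609*(945292/33) = 5302142828/33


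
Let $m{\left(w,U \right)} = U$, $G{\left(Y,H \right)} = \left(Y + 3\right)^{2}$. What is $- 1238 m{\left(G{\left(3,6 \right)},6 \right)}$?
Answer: $-7428$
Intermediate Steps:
$G{\left(Y,H \right)} = \left(3 + Y\right)^{2}$
$- 1238 m{\left(G{\left(3,6 \right)},6 \right)} = \left(-1238\right) 6 = -7428$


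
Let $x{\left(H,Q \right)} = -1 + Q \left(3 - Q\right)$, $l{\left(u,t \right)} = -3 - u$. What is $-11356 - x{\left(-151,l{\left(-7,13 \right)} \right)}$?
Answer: $-11351$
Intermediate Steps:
$-11356 - x{\left(-151,l{\left(-7,13 \right)} \right)} = -11356 - \left(-1 - \left(-3 - -7\right)^{2} + 3 \left(-3 - -7\right)\right) = -11356 - \left(-1 - \left(-3 + 7\right)^{2} + 3 \left(-3 + 7\right)\right) = -11356 - \left(-1 - 4^{2} + 3 \cdot 4\right) = -11356 - \left(-1 - 16 + 12\right) = -11356 - -5 = -11356 + 5 = -11351$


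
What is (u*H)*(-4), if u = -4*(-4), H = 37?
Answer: -2368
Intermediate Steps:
u = 16
(u*H)*(-4) = (16*37)*(-4) = 592*(-4) = -2368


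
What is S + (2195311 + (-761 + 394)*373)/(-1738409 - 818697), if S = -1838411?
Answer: -2350506928493/1278553 ≈ -1.8384e+6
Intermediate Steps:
S + (2195311 + (-761 + 394)*373)/(-1738409 - 818697) = -1838411 + (2195311 + (-761 + 394)*373)/(-1738409 - 818697) = -1838411 + (2195311 - 367*373)/(-2557106) = -1838411 + (2195311 - 136891)*(-1/2557106) = -1838411 + 2058420*(-1/2557106) = -1838411 - 1029210/1278553 = -2350506928493/1278553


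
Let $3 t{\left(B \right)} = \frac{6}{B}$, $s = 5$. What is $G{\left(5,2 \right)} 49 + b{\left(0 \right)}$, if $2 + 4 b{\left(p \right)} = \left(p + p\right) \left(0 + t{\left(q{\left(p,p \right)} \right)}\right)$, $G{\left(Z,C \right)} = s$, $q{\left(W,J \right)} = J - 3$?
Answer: $\frac{489}{2} \approx 244.5$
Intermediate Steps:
$q{\left(W,J \right)} = -3 + J$
$G{\left(Z,C \right)} = 5$
$t{\left(B \right)} = \frac{2}{B}$ ($t{\left(B \right)} = \frac{6 \frac{1}{B}}{3} = \frac{2}{B}$)
$b{\left(p \right)} = - \frac{1}{2} + \frac{p}{-3 + p}$ ($b{\left(p \right)} = - \frac{1}{2} + \frac{\left(p + p\right) \left(0 + \frac{2}{-3 + p}\right)}{4} = - \frac{1}{2} + \frac{2 p \frac{2}{-3 + p}}{4} = - \frac{1}{2} + \frac{4 p \frac{1}{-3 + p}}{4} = - \frac{1}{2} + \frac{p}{-3 + p}$)
$G{\left(5,2 \right)} 49 + b{\left(0 \right)} = 5 \cdot 49 + \frac{3 + 0}{2 \left(-3 + 0\right)} = 245 + \frac{1}{2} \frac{1}{-3} \cdot 3 = 245 + \frac{1}{2} \left(- \frac{1}{3}\right) 3 = 245 - \frac{1}{2} = \frac{489}{2}$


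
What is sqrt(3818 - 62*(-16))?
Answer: sqrt(4810) ≈ 69.354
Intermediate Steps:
sqrt(3818 - 62*(-16)) = sqrt(3818 + 992) = sqrt(4810)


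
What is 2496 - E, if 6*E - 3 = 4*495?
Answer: 4331/2 ≈ 2165.5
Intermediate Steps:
E = 661/2 (E = ½ + (4*495)/6 = ½ + (⅙)*1980 = ½ + 330 = 661/2 ≈ 330.50)
2496 - E = 2496 - 1*661/2 = 2496 - 661/2 = 4331/2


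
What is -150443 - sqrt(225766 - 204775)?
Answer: -150443 - sqrt(20991) ≈ -1.5059e+5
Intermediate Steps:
-150443 - sqrt(225766 - 204775) = -150443 - sqrt(20991)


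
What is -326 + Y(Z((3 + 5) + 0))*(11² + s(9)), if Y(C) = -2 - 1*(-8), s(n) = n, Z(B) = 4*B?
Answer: 454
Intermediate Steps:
Y(C) = 6 (Y(C) = -2 + 8 = 6)
-326 + Y(Z((3 + 5) + 0))*(11² + s(9)) = -326 + 6*(11² + 9) = -326 + 6*(121 + 9) = -326 + 6*130 = -326 + 780 = 454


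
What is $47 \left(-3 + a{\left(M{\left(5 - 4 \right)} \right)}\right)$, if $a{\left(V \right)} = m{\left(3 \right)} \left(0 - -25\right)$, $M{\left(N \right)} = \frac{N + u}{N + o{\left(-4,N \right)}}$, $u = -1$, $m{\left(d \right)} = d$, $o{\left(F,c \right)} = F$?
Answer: $3384$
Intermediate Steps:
$M{\left(N \right)} = \frac{-1 + N}{-4 + N}$ ($M{\left(N \right)} = \frac{N - 1}{N - 4} = \frac{-1 + N}{-4 + N}$)
$a{\left(V \right)} = 75$ ($a{\left(V \right)} = 3 \left(0 - -25\right) = 3 \left(0 + 25\right) = 3 \cdot 25 = 75$)
$47 \left(-3 + a{\left(M{\left(5 - 4 \right)} \right)}\right) = 47 \left(-3 + 75\right) = 47 \cdot 72 = 3384$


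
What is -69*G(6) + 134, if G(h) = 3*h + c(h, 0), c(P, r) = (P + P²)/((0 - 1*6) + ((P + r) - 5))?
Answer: -2642/5 ≈ -528.40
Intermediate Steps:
c(P, r) = (P + P²)/(-11 + P + r) (c(P, r) = (P + P²)/((0 - 6) + (-5 + P + r)) = (P + P²)/(-6 + (-5 + P + r)) = (P + P²)/(-11 + P + r))
G(h) = 3*h + h*(1 + h)/(-11 + h) (G(h) = 3*h + h*(1 + h)/(-11 + h + 0) = 3*h + h*(1 + h)/(-11 + h))
-69*G(6) + 134 = -276*6*(-8 + 6)/(-11 + 6) + 134 = -276*6*(-2)/(-5) + 134 = -276*6*(-1)*(-2)/5 + 134 = -69*48/5 + 134 = -3312/5 + 134 = -2642/5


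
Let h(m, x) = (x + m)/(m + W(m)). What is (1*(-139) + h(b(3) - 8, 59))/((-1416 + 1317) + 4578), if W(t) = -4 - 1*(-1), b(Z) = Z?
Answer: -583/17916 ≈ -0.032541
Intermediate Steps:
W(t) = -3 (W(t) = -4 + 1 = -3)
h(m, x) = (m + x)/(-3 + m) (h(m, x) = (x + m)/(m - 3) = (m + x)/(-3 + m))
(1*(-139) + h(b(3) - 8, 59))/((-1416 + 1317) + 4578) = (1*(-139) + ((3 - 8) + 59)/(-3 + (3 - 8)))/((-1416 + 1317) + 4578) = (-139 + (-5 + 59)/(-3 - 5))/(-99 + 4578) = (-139 + 54/(-8))/4479 = (-139 - ⅛*54)*(1/4479) = (-139 - 27/4)*(1/4479) = -583/4*1/4479 = -583/17916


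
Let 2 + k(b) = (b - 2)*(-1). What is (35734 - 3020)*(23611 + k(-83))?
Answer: 775125516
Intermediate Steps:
k(b) = -b (k(b) = -2 + (b - 2)*(-1) = -2 + (-2 + b)*(-1) = -2 + (2 - b) = -b)
(35734 - 3020)*(23611 + k(-83)) = (35734 - 3020)*(23611 - 1*(-83)) = 32714*(23611 + 83) = 32714*23694 = 775125516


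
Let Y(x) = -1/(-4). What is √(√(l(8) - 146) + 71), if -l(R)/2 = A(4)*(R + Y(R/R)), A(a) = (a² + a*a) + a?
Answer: √(71 + 2*I*√185) ≈ 8.5742 + 1.5863*I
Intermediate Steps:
A(a) = a + 2*a² (A(a) = (a² + a²) + a = 2*a² + a = a + 2*a²)
Y(x) = ¼ (Y(x) = -1*(-¼) = ¼)
l(R) = -18 - 72*R (l(R) = -2*4*(1 + 2*4)*(R + ¼) = -2*4*(1 + 8)*(¼ + R) = -2*4*9*(¼ + R) = -72*(¼ + R) = -2*(9 + 36*R) = -18 - 72*R)
√(√(l(8) - 146) + 71) = √(√((-18 - 72*8) - 146) + 71) = √(√((-18 - 576) - 146) + 71) = √(√(-594 - 146) + 71) = √(√(-740) + 71) = √(2*I*√185 + 71) = √(71 + 2*I*√185)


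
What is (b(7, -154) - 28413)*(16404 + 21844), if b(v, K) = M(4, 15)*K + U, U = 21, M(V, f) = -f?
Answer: -997584336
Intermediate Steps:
b(v, K) = 21 - 15*K (b(v, K) = (-1*15)*K + 21 = -15*K + 21 = 21 - 15*K)
(b(7, -154) - 28413)*(16404 + 21844) = ((21 - 15*(-154)) - 28413)*(16404 + 21844) = ((21 + 2310) - 28413)*38248 = (2331 - 28413)*38248 = -26082*38248 = -997584336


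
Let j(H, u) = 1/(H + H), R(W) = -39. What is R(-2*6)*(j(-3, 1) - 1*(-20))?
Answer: -1547/2 ≈ -773.50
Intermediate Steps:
j(H, u) = 1/(2*H)
R(-2*6)*(j(-3, 1) - 1*(-20)) = -39*((½)/(-3) - 1*(-20)) = -39*((½)*(-⅓) + 20) = -39*(-⅙ + 20) = -39*119/6 = -1547/2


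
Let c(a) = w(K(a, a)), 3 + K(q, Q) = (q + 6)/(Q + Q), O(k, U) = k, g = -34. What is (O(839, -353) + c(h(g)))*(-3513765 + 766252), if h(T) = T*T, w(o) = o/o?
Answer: -2307910920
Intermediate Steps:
K(q, Q) = -3 + (6 + q)/(2*Q) (K(q, Q) = -3 + (q + 6)/(Q + Q) = -3 + (6 + q)/((2*Q)) = -3 + (6 + q)*(1/(2*Q)) = -3 + (6 + q)/(2*Q))
w(o) = 1
h(T) = T²
c(a) = 1
(O(839, -353) + c(h(g)))*(-3513765 + 766252) = (839 + 1)*(-3513765 + 766252) = 840*(-2747513) = -2307910920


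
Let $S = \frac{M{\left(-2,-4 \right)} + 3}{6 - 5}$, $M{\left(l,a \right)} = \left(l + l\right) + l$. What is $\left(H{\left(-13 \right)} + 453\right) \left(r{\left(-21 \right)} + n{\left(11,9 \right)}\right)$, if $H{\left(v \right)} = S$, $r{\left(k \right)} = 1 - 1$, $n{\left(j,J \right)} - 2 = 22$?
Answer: $10800$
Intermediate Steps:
$n{\left(j,J \right)} = 24$ ($n{\left(j,J \right)} = 2 + 22 = 24$)
$M{\left(l,a \right)} = 3 l$ ($M{\left(l,a \right)} = 2 l + l = 3 l$)
$S = -3$ ($S = \frac{3 \left(-2\right) + 3}{6 - 5} = \frac{-6 + 3}{1} = \left(-3\right) 1 = -3$)
$r{\left(k \right)} = 0$
$H{\left(v \right)} = -3$
$\left(H{\left(-13 \right)} + 453\right) \left(r{\left(-21 \right)} + n{\left(11,9 \right)}\right) = \left(-3 + 453\right) \left(0 + 24\right) = 450 \cdot 24 = 10800$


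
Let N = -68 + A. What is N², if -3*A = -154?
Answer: 2500/9 ≈ 277.78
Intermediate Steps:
A = 154/3 (A = -⅓*(-154) = 154/3 ≈ 51.333)
N = -50/3 (N = -68 + 154/3 = -50/3 ≈ -16.667)
N² = (-50/3)² = 2500/9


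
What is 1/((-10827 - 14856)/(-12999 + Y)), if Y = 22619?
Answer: -9620/25683 ≈ -0.37457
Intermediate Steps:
1/((-10827 - 14856)/(-12999 + Y)) = 1/((-10827 - 14856)/(-12999 + 22619)) = 1/(-25683/9620) = -9620/25683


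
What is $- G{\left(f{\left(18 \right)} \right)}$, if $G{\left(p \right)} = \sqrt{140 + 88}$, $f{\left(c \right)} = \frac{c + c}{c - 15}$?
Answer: $- 2 \sqrt{57} \approx -15.1$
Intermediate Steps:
$f{\left(c \right)} = \frac{2 c}{-15 + c}$
$G{\left(p \right)} = 2 \sqrt{57}$ ($G{\left(p \right)} = \sqrt{228} = 2 \sqrt{57}$)
$- G{\left(f{\left(18 \right)} \right)} = - 2 \sqrt{57}$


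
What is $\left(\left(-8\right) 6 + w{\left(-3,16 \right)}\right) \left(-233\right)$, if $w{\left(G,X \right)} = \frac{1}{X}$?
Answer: $\frac{178711}{16} \approx 11169.0$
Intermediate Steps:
$\left(\left(-8\right) 6 + w{\left(-3,16 \right)}\right) \left(-233\right) = \left(\left(-8\right) 6 + \frac{1}{16}\right) \left(-233\right) = \left(-48 + \frac{1}{16}\right) \left(-233\right) = \left(- \frac{767}{16}\right) \left(-233\right) = \frac{178711}{16}$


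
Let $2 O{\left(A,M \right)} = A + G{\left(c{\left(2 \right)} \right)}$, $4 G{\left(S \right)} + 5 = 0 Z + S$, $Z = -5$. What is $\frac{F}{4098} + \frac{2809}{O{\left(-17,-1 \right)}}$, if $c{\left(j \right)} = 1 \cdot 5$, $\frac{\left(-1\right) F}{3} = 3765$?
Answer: $- \frac{7738193}{23222} \approx -333.23$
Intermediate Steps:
$F = -11295$ ($F = \left(-3\right) 3765 = -11295$)
$c{\left(j \right)} = 5$
$G{\left(S \right)} = - \frac{5}{4} + \frac{S}{4}$ ($G{\left(S \right)} = - \frac{5}{4} + \frac{0 \left(-5\right) + S}{4} = - \frac{5}{4} + \frac{0 + S}{4} = - \frac{5}{4} + \frac{S}{4}$)
$O{\left(A,M \right)} = \frac{A}{2}$ ($O{\left(A,M \right)} = \frac{A + \left(- \frac{5}{4} + \frac{1}{4} \cdot 5\right)}{2} = \frac{A + \left(- \frac{5}{4} + \frac{5}{4}\right)}{2} = \frac{A + 0}{2} = \frac{A}{2}$)
$\frac{F}{4098} + \frac{2809}{O{\left(-17,-1 \right)}} = - \frac{11295}{4098} + \frac{2809}{\frac{1}{2} \left(-17\right)} = \left(-11295\right) \frac{1}{4098} + \frac{2809}{- \frac{17}{2}} = - \frac{3765}{1366} + 2809 \left(- \frac{2}{17}\right) = - \frac{3765}{1366} - \frac{5618}{17} = - \frac{7738193}{23222}$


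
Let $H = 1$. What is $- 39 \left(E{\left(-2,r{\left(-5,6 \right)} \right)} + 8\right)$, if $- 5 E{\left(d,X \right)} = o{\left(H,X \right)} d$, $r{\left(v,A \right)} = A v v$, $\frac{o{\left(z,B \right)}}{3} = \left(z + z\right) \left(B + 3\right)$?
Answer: $- \frac{73164}{5} \approx -14633.0$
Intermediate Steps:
$o{\left(z,B \right)} = 6 z \left(3 + B\right)$ ($o{\left(z,B \right)} = 3 \left(z + z\right) \left(B + 3\right) = 3 \cdot 2 z \left(3 + B\right) = 6 z \left(3 + B\right)$)
$r{\left(v,A \right)} = A v^{2}$
$E{\left(d,X \right)} = - \frac{d \left(18 + 6 X\right)}{5}$ ($E{\left(d,X \right)} = - \frac{6 \cdot 1 \left(3 + X\right) d}{5} = - \frac{\left(18 + 6 X\right) d}{5} = - \frac{d \left(18 + 6 X\right)}{5}$)
$- 39 \left(E{\left(-2,r{\left(-5,6 \right)} \right)} + 8\right) = - 39 \left(\left(- \frac{6}{5}\right) \left(-2\right) \left(3 + 6 \left(-5\right)^{2}\right) + 8\right) = - 39 \left(\left(- \frac{6}{5}\right) \left(-2\right) \left(3 + 6 \cdot 25\right) + 8\right) = - 39 \left(\left(- \frac{6}{5}\right) \left(-2\right) \left(3 + 150\right) + 8\right) = - 39 \left(\left(- \frac{6}{5}\right) \left(-2\right) 153 + 8\right) = - 39 \left(\frac{1836}{5} + 8\right) = \left(-39\right) \frac{1876}{5} = - \frac{73164}{5}$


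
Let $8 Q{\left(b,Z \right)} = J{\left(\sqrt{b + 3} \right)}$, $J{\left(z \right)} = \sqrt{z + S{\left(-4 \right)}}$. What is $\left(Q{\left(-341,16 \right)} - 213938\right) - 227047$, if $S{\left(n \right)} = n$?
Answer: $-440985 + \frac{\sqrt{-4 + 13 i \sqrt{2}}}{8} \approx -4.4098 \cdot 10^{5} + 0.42219 i$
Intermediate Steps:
$J{\left(z \right)} = \sqrt{-4 + z}$ ($J{\left(z \right)} = \sqrt{z - 4} = \sqrt{-4 + z}$)
$Q{\left(b,Z \right)} = \frac{\sqrt{-4 + \sqrt{3 + b}}}{8}$ ($Q{\left(b,Z \right)} = \frac{\sqrt{-4 + \sqrt{b + 3}}}{8} = \frac{\sqrt{-4 + \sqrt{3 + b}}}{8}$)
$\left(Q{\left(-341,16 \right)} - 213938\right) - 227047 = \left(\frac{\sqrt{-4 + \sqrt{3 - 341}}}{8} - 213938\right) - 227047 = \left(\frac{\sqrt{-4 + \sqrt{-338}}}{8} - 213938\right) - 227047 = \left(\frac{\sqrt{-4 + 13 i \sqrt{2}}}{8} - 213938\right) - 227047 = \left(-213938 + \frac{\sqrt{-4 + 13 i \sqrt{2}}}{8}\right) - 227047 = -440985 + \frac{\sqrt{-4 + 13 i \sqrt{2}}}{8}$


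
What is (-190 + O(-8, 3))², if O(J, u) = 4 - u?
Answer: 35721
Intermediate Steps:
(-190 + O(-8, 3))² = (-190 + (4 - 1*3))² = (-190 + (4 - 3))² = (-190 + 1)² = (-189)² = 35721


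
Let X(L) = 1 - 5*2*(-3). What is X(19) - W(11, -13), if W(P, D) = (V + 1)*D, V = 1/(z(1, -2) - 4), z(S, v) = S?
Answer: 119/3 ≈ 39.667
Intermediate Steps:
V = -⅓ (V = 1/(1 - 4) = 1/(-3) = -⅓ ≈ -0.33333)
X(L) = 31 (X(L) = 1 - 10*(-3) = 1 + 30 = 31)
W(P, D) = 2*D/3 (W(P, D) = (-⅓ + 1)*D = 2*D/3)
X(19) - W(11, -13) = 31 - 2*(-13)/3 = 31 - 1*(-26/3) = 31 + 26/3 = 119/3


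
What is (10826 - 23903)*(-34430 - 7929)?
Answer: 553928643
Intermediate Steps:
(10826 - 23903)*(-34430 - 7929) = -13077*(-42359) = 553928643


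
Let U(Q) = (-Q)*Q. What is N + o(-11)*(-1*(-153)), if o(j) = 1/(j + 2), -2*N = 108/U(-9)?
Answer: -49/3 ≈ -16.333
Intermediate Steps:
U(Q) = -Q²
N = ⅔ (N = -54/((-1*(-9)²)) = -54/((-1*81)) = -54/(-81) = -54*(-1)/81 = -½*(-4/3) = ⅔ ≈ 0.66667)
o(j) = 1/(2 + j)
N + o(-11)*(-1*(-153)) = ⅔ + (-1*(-153))/(2 - 11) = ⅔ + 153/(-9) = ⅔ - ⅑*153 = ⅔ - 17 = -49/3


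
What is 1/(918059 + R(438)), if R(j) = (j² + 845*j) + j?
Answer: 1/1480451 ≈ 6.7547e-7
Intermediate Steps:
R(j) = j² + 846*j
1/(918059 + R(438)) = 1/(918059 + 438*(846 + 438)) = 1/(918059 + 438*1284) = 1/(918059 + 562392) = 1/1480451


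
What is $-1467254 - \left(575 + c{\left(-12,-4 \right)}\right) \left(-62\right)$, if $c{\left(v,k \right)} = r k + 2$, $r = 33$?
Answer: $-1439664$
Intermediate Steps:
$c{\left(v,k \right)} = 2 + 33 k$ ($c{\left(v,k \right)} = 33 k + 2 = 2 + 33 k$)
$-1467254 - \left(575 + c{\left(-12,-4 \right)}\right) \left(-62\right) = -1467254 - \left(575 + \left(2 + 33 \left(-4\right)\right)\right) \left(-62\right) = -1467254 - \left(575 + \left(2 - 132\right)\right) \left(-62\right) = -1467254 - \left(575 - 130\right) \left(-62\right) = -1467254 - 445 \left(-62\right) = -1467254 - -27590 = -1467254 + 27590 = -1439664$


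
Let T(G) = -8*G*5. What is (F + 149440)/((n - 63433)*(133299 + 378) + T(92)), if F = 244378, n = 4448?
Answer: -393818/7884941525 ≈ -4.9946e-5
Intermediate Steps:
T(G) = -40*G
(F + 149440)/((n - 63433)*(133299 + 378) + T(92)) = (244378 + 149440)/((4448 - 63433)*(133299 + 378) - 40*92) = 393818/(-58985*133677 - 3680) = 393818/(-7884937845 - 3680) = 393818/(-7884941525) = 393818*(-1/7884941525) = -393818/7884941525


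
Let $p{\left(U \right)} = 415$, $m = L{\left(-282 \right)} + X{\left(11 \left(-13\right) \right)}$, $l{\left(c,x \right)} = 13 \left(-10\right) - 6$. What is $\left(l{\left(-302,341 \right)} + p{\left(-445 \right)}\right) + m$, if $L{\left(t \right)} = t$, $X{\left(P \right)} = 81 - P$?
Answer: $221$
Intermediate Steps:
$l{\left(c,x \right)} = -136$ ($l{\left(c,x \right)} = -130 - 6 = -136$)
$m = -58$ ($m = -282 - \left(-81 + 11 \left(-13\right)\right) = -282 + \left(81 - -143\right) = -282 + \left(81 + 143\right) = -282 + 224 = -58$)
$\left(l{\left(-302,341 \right)} + p{\left(-445 \right)}\right) + m = \left(-136 + 415\right) - 58 = 279 - 58 = 221$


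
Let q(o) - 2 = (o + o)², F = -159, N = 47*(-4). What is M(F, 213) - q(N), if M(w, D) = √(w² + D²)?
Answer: -141378 + 15*√314 ≈ -1.4111e+5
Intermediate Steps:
N = -188
q(o) = 2 + 4*o² (q(o) = 2 + (o + o)² = 2 + (2*o)² = 2 + 4*o²)
M(w, D) = √(D² + w²)
M(F, 213) - q(N) = √(213² + (-159)²) - (2 + 4*(-188)²) = √(45369 + 25281) - (2 + 4*35344) = √70650 - (2 + 141376) = 15*√314 - 1*141378 = 15*√314 - 141378 = -141378 + 15*√314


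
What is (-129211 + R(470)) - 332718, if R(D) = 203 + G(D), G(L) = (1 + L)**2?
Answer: -239885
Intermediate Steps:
R(D) = 203 + (1 + D)**2
(-129211 + R(470)) - 332718 = (-129211 + (203 + (1 + 470)**2)) - 332718 = (-129211 + (203 + 471**2)) - 332718 = (-129211 + (203 + 221841)) - 332718 = (-129211 + 222044) - 332718 = 92833 - 332718 = -239885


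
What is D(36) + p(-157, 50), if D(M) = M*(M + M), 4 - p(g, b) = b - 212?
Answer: 2758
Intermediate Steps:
p(g, b) = 216 - b (p(g, b) = 4 - (b - 212) = 4 - (-212 + b) = 4 + (212 - b) = 216 - b)
D(M) = 2*M**2 (D(M) = M*(2*M) = 2*M**2)
D(36) + p(-157, 50) = 2*36**2 + (216 - 1*50) = 2*1296 + (216 - 50) = 2592 + 166 = 2758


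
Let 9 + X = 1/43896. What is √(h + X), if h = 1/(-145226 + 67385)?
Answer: I*√39018847954/65844 ≈ 3.0*I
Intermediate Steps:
h = -1/77841 (h = 1/(-77841) = -1/77841 ≈ -1.2847e-5)
X = -395063/43896 (X = -9 + 1/43896 = -395063/43896 ≈ -9.0000)
√(h + X) = √(-1/77841 - 395063/43896) = √(-330668203/36740952) = I*√39018847954/65844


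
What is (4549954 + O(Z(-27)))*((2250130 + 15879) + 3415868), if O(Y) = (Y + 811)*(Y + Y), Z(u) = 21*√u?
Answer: 25716970764780 + 580608283122*I*√3 ≈ 2.5717e+13 + 1.0056e+12*I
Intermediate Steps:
O(Y) = 2*Y*(811 + Y) (O(Y) = (811 + Y)*(2*Y) = 2*Y*(811 + Y))
(4549954 + O(Z(-27)))*((2250130 + 15879) + 3415868) = (4549954 + 2*(21*√(-27))*(811 + 21*√(-27)))*((2250130 + 15879) + 3415868) = (4549954 + 2*(21*(3*I*√3))*(811 + 21*(3*I*√3)))*(2266009 + 3415868) = (4549954 + 2*(63*I*√3)*(811 + 63*I*√3))*5681877 = (4549954 + 126*I*√3*(811 + 63*I*√3))*5681877 = 25852278983658 + 715916502*I*√3*(811 + 63*I*√3)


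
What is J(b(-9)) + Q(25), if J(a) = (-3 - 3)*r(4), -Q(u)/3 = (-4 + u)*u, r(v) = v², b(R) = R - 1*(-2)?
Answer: -1671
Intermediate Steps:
b(R) = 2 + R (b(R) = R + 2 = 2 + R)
Q(u) = -3*u*(-4 + u) (Q(u) = -3*(-4 + u)*u = -3*u*(-4 + u))
J(a) = -96 (J(a) = (-3 - 3)*4² = -6*16 = -96)
J(b(-9)) + Q(25) = -96 + 3*25*(4 - 1*25) = -96 + 3*25*(4 - 25) = -96 + 3*25*(-21) = -96 - 1575 = -1671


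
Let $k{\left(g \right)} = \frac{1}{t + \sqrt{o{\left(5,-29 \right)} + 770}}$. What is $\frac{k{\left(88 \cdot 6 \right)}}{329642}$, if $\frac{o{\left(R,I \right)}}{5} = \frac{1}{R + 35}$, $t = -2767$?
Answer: $- \frac{11068}{10094322211971} - \frac{\sqrt{12322}}{10094322211971} \approx -1.1075 \cdot 10^{-9}$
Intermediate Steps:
$o{\left(R,I \right)} = \frac{5}{35 + R}$ ($o{\left(R,I \right)} = \frac{5}{R + 35} = \frac{5}{35 + R}$)
$k{\left(g \right)} = \frac{1}{-2767 + \frac{\sqrt{12322}}{4}}$ ($k{\left(g \right)} = \frac{1}{-2767 + \sqrt{\frac{5}{35 + 5} + 770}} = \frac{1}{-2767 + \sqrt{\frac{5}{40} + 770}} = \frac{1}{-2767 + \sqrt{5 \cdot \frac{1}{40} + 770}} = \frac{1}{-2767 + \sqrt{\frac{1}{8} + 770}} = \frac{1}{-2767 + \sqrt{\frac{6161}{8}}} = \frac{1}{-2767 + \frac{\sqrt{12322}}{4}}$)
$\frac{k{\left(88 \cdot 6 \right)}}{329642} = \frac{- \frac{22136}{61244151} - \frac{2 \sqrt{12322}}{61244151}}{329642} = \left(- \frac{22136}{61244151} - \frac{2 \sqrt{12322}}{61244151}\right) \frac{1}{329642} = - \frac{11068}{10094322211971} - \frac{\sqrt{12322}}{10094322211971}$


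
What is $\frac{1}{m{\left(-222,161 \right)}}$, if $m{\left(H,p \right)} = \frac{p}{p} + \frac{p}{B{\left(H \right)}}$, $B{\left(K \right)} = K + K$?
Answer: $\frac{444}{283} \approx 1.5689$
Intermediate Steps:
$B{\left(K \right)} = 2 K$
$m{\left(H,p \right)} = 1 + \frac{p}{2 H}$ ($m{\left(H,p \right)} = \frac{p}{p} + \frac{p}{2 H} = 1 + p \frac{1}{2 H} = 1 + \frac{p}{2 H}$)
$\frac{1}{m{\left(-222,161 \right)}} = \frac{1}{\frac{1}{-222} \left(-222 + \frac{1}{2} \cdot 161\right)} = \frac{1}{\left(- \frac{1}{222}\right) \left(-222 + \frac{161}{2}\right)} = \frac{1}{\left(- \frac{1}{222}\right) \left(- \frac{283}{2}\right)} = \frac{1}{\frac{283}{444}} = \frac{444}{283}$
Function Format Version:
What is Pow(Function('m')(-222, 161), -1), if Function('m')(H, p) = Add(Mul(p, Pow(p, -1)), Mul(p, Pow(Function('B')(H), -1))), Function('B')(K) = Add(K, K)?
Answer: Rational(444, 283) ≈ 1.5689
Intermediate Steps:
Function('B')(K) = Mul(2, K)
Function('m')(H, p) = Add(1, Mul(Rational(1, 2), p, Pow(H, -1))) (Function('m')(H, p) = Add(Mul(p, Pow(p, -1)), Mul(p, Pow(Mul(2, H), -1))) = Add(1, Mul(p, Mul(Rational(1, 2), Pow(H, -1)))) = Add(1, Mul(Rational(1, 2), p, Pow(H, -1))))
Pow(Function('m')(-222, 161), -1) = Pow(Mul(Pow(-222, -1), Add(-222, Mul(Rational(1, 2), 161))), -1) = Pow(Mul(Rational(-1, 222), Add(-222, Rational(161, 2))), -1) = Pow(Mul(Rational(-1, 222), Rational(-283, 2)), -1) = Pow(Rational(283, 444), -1) = Rational(444, 283)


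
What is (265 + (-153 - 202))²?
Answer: 8100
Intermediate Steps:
(265 + (-153 - 202))² = (265 - 355)² = (-90)² = 8100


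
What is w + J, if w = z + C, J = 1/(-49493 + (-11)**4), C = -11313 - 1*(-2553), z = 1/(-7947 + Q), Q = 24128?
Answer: -4940116238449/563940212 ≈ -8760.0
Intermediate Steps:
z = 1/16181 (z = 1/(-7947 + 24128) = 1/16181 ≈ 6.1801e-5)
C = -8760 (C = -11313 + 2553 = -8760)
J = -1/34852 (J = 1/(-49493 + 14641) = 1/(-34852) = -1/34852 ≈ -2.8693e-5)
w = -141745559/16181 (w = 1/16181 - 8760 = -141745559/16181 ≈ -8760.0)
w + J = -141745559/16181 - 1/34852 = -4940116238449/563940212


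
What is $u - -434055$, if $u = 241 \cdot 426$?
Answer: $536721$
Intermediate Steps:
$u = 102666$
$u - -434055 = 102666 - -434055 = 102666 + 434055 = 536721$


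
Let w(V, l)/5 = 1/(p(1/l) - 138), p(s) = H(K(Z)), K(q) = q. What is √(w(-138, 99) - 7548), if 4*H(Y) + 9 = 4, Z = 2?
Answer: 548*I*√7798/557 ≈ 86.879*I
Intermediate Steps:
H(Y) = -5/4 (H(Y) = -9/4 + (¼)*4 = -9/4 + 1 = -5/4)
p(s) = -5/4
w(V, l) = -20/557 (w(V, l) = 5/(-5/4 - 138) = 5/(-557/4) = 5*(-4/557) = -20/557)
√(w(-138, 99) - 7548) = √(-20/557 - 7548) = √(-4204256/557) = 548*I*√7798/557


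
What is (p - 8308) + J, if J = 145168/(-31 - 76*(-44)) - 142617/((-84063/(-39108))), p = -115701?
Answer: -17667512018985/92833573 ≈ -1.9031e+5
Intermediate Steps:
J = -6155313464828/92833573 (J = 145168/(-31 + 3344) - 142617/((-84063*(-1/39108))) = 145168/3313 - 142617/28021/13036 = 145168*(1/3313) - 142617*13036/28021 = 145168/3313 - 1859155212/28021 = -6155313464828/92833573 ≈ -66305.)
(p - 8308) + J = (-115701 - 8308) - 6155313464828/92833573 = -124009 - 6155313464828/92833573 = -17667512018985/92833573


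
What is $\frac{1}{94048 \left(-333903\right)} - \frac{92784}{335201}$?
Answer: $- \frac{2913687540908897}{10526286615018144} \approx -0.2768$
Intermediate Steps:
$\frac{1}{94048 \left(-333903\right)} - \frac{92784}{335201} = \frac{1}{94048} \left(- \frac{1}{333903}\right) - \frac{92784}{335201} = - \frac{1}{31402909344} - \frac{92784}{335201} = - \frac{2913687540908897}{10526286615018144}$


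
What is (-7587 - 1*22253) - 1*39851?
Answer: -69691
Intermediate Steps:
(-7587 - 1*22253) - 1*39851 = (-7587 - 22253) - 39851 = -29840 - 39851 = -69691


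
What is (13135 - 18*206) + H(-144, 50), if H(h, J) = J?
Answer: 9477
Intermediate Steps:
(13135 - 18*206) + H(-144, 50) = (13135 - 18*206) + 50 = (13135 - 3708) + 50 = 9427 + 50 = 9477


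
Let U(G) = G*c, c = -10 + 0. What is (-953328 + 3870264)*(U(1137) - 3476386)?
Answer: -10173561035616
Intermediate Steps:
c = -10
U(G) = -10*G (U(G) = G*(-10) = -10*G)
(-953328 + 3870264)*(U(1137) - 3476386) = (-953328 + 3870264)*(-10*1137 - 3476386) = 2916936*(-11370 - 3476386) = 2916936*(-3487756) = -10173561035616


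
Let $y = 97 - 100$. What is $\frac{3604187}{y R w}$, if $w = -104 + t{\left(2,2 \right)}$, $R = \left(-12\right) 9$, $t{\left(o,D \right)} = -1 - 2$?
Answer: $- \frac{3604187}{34668} \approx -103.96$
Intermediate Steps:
$t{\left(o,D \right)} = -3$ ($t{\left(o,D \right)} = -1 - 2 = -3$)
$y = -3$
$R = -108$
$w = -107$ ($w = -104 - 3 = -107$)
$\frac{3604187}{y R w} = \frac{3604187}{\left(-3\right) \left(-108\right) \left(-107\right)} = \frac{3604187}{324 \left(-107\right)} = \frac{3604187}{-34668} = 3604187 \left(- \frac{1}{34668}\right) = - \frac{3604187}{34668}$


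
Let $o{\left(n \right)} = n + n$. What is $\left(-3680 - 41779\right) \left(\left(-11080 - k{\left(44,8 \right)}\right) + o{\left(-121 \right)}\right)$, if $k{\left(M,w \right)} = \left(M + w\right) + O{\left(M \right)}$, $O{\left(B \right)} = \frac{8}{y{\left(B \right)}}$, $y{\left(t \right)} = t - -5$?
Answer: $\frac{25335846306}{49} \approx 5.1706 \cdot 10^{8}$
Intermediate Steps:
$y{\left(t \right)} = 5 + t$ ($y{\left(t \right)} = t + 5 = 5 + t$)
$o{\left(n \right)} = 2 n$
$O{\left(B \right)} = \frac{8}{5 + B}$
$k{\left(M,w \right)} = M + w + \frac{8}{5 + M}$ ($k{\left(M,w \right)} = \left(M + w\right) + \frac{8}{5 + M} = M + w + \frac{8}{5 + M}$)
$\left(-3680 - 41779\right) \left(\left(-11080 - k{\left(44,8 \right)}\right) + o{\left(-121 \right)}\right) = \left(-3680 - 41779\right) \left(\left(-11080 - \frac{8 + \left(5 + 44\right) \left(44 + 8\right)}{5 + 44}\right) + 2 \left(-121\right)\right) = - 45459 \left(\left(-11080 - \frac{8 + 49 \cdot 52}{49}\right) - 242\right) = - 45459 \left(\left(-11080 - \frac{8 + 2548}{49}\right) - 242\right) = - 45459 \left(\left(-11080 - \frac{1}{49} \cdot 2556\right) - 242\right) = - 45459 \left(\left(-11080 - \frac{2556}{49}\right) - 242\right) = - 45459 \left(- \frac{545476}{49} - 242\right) = \left(-45459\right) \left(- \frac{557334}{49}\right) = \frac{25335846306}{49}$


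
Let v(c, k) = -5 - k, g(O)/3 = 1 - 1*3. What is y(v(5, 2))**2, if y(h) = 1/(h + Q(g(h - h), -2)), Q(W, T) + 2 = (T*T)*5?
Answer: 1/121 ≈ 0.0082645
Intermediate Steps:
g(O) = -6 (g(O) = 3*(1 - 1*3) = 3*(1 - 3) = 3*(-2) = -6)
Q(W, T) = -2 + 5*T**2 (Q(W, T) = -2 + (T*T)*5 = -2 + T**2*5 = -2 + 5*T**2)
y(h) = 1/(18 + h) (y(h) = 1/(h + (-2 + 5*(-2)**2)) = 1/(h + (-2 + 5*4)) = 1/(h + (-2 + 20)) = 1/(h + 18) = 1/(18 + h))
y(v(5, 2))**2 = (1/(18 + (-5 - 1*2)))**2 = (1/(18 + (-5 - 2)))**2 = (1/(18 - 7))**2 = (1/11)**2 = 1/121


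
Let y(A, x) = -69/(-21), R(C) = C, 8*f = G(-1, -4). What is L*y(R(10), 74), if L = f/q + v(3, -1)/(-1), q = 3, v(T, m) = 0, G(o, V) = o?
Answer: -23/168 ≈ -0.13690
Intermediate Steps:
f = -1/8 (f = (1/8)*(-1) = -1/8 ≈ -0.12500)
L = -1/24 (L = -1/8/3 + 0/(-1) = -1/8*1/3 + 0*(-1) = -1/24 + 0 = -1/24 ≈ -0.041667)
y(A, x) = 23/7 (y(A, x) = -69*(-1/21) = 23/7)
L*y(R(10), 74) = -1/24*23/7 = -23/168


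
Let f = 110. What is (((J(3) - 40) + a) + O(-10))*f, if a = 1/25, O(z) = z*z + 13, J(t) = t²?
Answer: 45122/5 ≈ 9024.4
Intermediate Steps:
O(z) = 13 + z² (O(z) = z² + 13 = 13 + z²)
a = 1/25 ≈ 0.040000
(((J(3) - 40) + a) + O(-10))*f = (((3² - 40) + 1/25) + (13 + (-10)²))*110 = (((9 - 40) + 1/25) + (13 + 100))*110 = ((-31 + 1/25) + 113)*110 = (-774/25 + 113)*110 = (2051/25)*110 = 45122/5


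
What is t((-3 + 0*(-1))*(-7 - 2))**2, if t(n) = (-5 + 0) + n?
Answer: 484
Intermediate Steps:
t(n) = -5 + n
t((-3 + 0*(-1))*(-7 - 2))**2 = (-5 + (-3 + 0*(-1))*(-7 - 2))**2 = (-5 + (-3 + 0)*(-9))**2 = (-5 - 3*(-9))**2 = (-5 + 27)**2 = 22**2 = 484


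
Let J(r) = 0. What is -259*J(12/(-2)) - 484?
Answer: -484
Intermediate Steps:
-259*J(12/(-2)) - 484 = -259*0 - 484 = 0 - 484 = -484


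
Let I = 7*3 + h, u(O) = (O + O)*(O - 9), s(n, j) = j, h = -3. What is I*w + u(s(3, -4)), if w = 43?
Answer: 878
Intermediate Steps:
u(O) = 2*O*(-9 + O) (u(O) = (2*O)*(-9 + O) = 2*O*(-9 + O))
I = 18 (I = 7*3 - 3 = 21 - 3 = 18)
I*w + u(s(3, -4)) = 18*43 + 2*(-4)*(-9 - 4) = 774 + 2*(-4)*(-13) = 774 + 104 = 878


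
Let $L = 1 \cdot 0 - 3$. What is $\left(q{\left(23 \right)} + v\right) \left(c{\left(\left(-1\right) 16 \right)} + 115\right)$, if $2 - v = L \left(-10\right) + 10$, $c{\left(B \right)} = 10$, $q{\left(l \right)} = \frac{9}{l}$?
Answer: $- \frac{108125}{23} \approx -4701.1$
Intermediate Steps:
$L = -3$ ($L = 0 - 3 = -3$)
$v = -38$ ($v = 2 - \left(\left(-3\right) \left(-10\right) + 10\right) = 2 - \left(30 + 10\right) = 2 - 40 = -38$)
$\left(q{\left(23 \right)} + v\right) \left(c{\left(\left(-1\right) 16 \right)} + 115\right) = \left(\frac{9}{23} - 38\right) \left(10 + 115\right) = \left(9 \cdot \frac{1}{23} - 38\right) 125 = \left(\frac{9}{23} - 38\right) 125 = \left(- \frac{865}{23}\right) 125 = - \frac{108125}{23}$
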